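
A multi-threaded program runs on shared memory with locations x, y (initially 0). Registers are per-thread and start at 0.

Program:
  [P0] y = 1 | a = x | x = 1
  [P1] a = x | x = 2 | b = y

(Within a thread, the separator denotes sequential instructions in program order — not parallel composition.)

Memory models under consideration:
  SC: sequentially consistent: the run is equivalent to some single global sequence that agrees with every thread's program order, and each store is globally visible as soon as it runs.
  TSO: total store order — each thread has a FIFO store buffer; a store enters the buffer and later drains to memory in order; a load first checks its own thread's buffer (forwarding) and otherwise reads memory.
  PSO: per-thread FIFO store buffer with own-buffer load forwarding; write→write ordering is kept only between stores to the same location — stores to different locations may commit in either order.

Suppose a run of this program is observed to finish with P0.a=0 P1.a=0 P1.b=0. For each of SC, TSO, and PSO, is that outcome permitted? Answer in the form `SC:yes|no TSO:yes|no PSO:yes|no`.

SC:no TSO:yes PSO:yes

outcome vector order: (P0.a,P1.a,P1.b)
[SC] allowed = {<0 0 1> <0 1 1> <2 0 0> <2 0 1>}
[TSO] allowed = {<0 0 0> <0 0 1> <0 1 1> <2 0 0> <2 0 1>}
[PSO] allowed = {<0 0 0> <0 0 1> <0 1 0> <0 1 1> <2 0 0> <2 0 1>}
target <0 0 0> ∈ {TSO,PSO}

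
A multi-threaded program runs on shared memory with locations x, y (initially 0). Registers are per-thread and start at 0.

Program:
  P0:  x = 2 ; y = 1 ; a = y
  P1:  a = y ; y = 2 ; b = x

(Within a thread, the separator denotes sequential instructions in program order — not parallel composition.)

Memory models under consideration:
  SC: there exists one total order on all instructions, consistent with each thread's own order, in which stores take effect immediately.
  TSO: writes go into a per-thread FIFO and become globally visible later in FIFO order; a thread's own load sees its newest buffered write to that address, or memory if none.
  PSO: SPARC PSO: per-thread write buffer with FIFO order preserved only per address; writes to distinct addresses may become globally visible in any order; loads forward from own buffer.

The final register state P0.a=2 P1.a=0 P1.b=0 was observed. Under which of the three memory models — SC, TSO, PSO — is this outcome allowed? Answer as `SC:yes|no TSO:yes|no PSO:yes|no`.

outcome vector order: (P0.a,P1.a,P1.b)
[SC] allowed = {(1,0,0) (1,0,2) (1,1,2) (2,0,2) (2,1,2)}
[TSO] allowed = {(1,0,0) (1,0,2) (1,1,2) (2,0,0) (2,0,2) (2,1,2)}
[PSO] allowed = {(1,0,0) (1,0,2) (1,1,0) (1,1,2) (2,0,0) (2,0,2) (2,1,0) (2,1,2)}
target (2,0,0) ∈ {TSO,PSO}

SC:no TSO:yes PSO:yes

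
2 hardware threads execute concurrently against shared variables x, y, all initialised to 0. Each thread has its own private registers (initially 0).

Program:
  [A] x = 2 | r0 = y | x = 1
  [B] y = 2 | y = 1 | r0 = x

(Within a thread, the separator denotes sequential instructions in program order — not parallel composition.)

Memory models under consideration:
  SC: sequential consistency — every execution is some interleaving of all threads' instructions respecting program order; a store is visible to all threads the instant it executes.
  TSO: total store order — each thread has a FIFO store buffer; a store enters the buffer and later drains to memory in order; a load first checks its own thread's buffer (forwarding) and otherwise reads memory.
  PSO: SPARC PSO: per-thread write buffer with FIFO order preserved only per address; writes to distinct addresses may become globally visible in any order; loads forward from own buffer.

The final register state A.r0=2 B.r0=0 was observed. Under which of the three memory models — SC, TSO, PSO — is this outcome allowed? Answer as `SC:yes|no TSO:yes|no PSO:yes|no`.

SC:no TSO:yes PSO:yes

outcome vector order: (A.r0,B.r0)
SC: 7 outcomes — {01; 02; 10; 11; 12; 21; 22}
TSO: 9 outcomes — {00; 01; 02; 10; 11; 12; 20; 21; 22}
PSO: 9 outcomes — {00; 01; 02; 10; 11; 12; 20; 21; 22}
target 20 ∈ {TSO,PSO}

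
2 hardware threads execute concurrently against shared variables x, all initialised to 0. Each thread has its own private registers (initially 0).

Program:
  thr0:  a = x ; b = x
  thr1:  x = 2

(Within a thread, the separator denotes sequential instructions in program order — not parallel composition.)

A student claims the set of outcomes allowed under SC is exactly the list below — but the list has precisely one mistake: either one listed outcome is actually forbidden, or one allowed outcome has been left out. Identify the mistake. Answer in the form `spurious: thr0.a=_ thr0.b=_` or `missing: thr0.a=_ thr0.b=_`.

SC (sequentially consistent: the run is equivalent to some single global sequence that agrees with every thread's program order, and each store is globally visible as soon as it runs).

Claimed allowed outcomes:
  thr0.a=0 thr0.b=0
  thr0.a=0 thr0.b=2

outcome vector order: (thr0.a,thr0.b)
SC (3): (0,0) (0,2) (2,2)
SC∖claimed = {(2,2)}

missing: thr0.a=2 thr0.b=2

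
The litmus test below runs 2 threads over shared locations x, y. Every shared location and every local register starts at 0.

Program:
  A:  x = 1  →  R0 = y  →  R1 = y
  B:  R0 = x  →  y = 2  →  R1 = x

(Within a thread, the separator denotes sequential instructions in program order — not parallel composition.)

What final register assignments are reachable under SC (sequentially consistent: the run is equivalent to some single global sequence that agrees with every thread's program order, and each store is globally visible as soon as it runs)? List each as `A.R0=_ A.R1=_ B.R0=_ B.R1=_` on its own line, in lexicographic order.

A.R0=0 A.R1=0 B.R0=0 B.R1=1
A.R0=0 A.R1=0 B.R0=1 B.R1=1
A.R0=0 A.R1=2 B.R0=0 B.R1=1
A.R0=0 A.R1=2 B.R0=1 B.R1=1
A.R0=2 A.R1=2 B.R0=0 B.R1=0
A.R0=2 A.R1=2 B.R0=0 B.R1=1
A.R0=2 A.R1=2 B.R0=1 B.R1=1

outcome vector order: (A.R0,A.R1,B.R0,B.R1)
|SC outcomes| = 7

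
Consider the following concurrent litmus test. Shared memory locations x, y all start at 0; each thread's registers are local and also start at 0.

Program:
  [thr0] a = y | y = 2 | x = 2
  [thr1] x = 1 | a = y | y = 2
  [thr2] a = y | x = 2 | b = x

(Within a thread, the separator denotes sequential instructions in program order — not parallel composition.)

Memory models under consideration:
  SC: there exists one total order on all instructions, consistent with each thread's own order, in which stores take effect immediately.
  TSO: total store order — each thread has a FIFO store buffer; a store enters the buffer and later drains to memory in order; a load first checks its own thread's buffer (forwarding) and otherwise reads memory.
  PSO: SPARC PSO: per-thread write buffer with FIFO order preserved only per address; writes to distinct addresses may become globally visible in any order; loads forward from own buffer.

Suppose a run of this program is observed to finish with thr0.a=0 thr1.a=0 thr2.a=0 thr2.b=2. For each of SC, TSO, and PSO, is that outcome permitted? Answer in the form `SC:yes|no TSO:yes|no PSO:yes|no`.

outcome vector order: (thr0.a,thr1.a,thr2.a,thr2.b)
[SC] allowed = {0/0/0/1, 0/0/0/2, 0/0/2/2, 0/2/0/1, 0/2/0/2, 0/2/2/1, 0/2/2/2, 2/0/0/1, 2/0/0/2, 2/0/2/2}
[TSO] allowed = {0/0/0/1, 0/0/0/2, 0/0/2/1, 0/0/2/2, 0/2/0/1, 0/2/0/2, 0/2/2/1, 0/2/2/2, 2/0/0/1, 2/0/0/2, 2/0/2/2}
[PSO] allowed = {0/0/0/1, 0/0/0/2, 0/0/2/1, 0/0/2/2, 0/2/0/1, 0/2/0/2, 0/2/2/1, 0/2/2/2, 2/0/0/1, 2/0/0/2, 2/0/2/1, 2/0/2/2}
target 0/0/0/2 ∈ {SC,TSO,PSO}

SC:yes TSO:yes PSO:yes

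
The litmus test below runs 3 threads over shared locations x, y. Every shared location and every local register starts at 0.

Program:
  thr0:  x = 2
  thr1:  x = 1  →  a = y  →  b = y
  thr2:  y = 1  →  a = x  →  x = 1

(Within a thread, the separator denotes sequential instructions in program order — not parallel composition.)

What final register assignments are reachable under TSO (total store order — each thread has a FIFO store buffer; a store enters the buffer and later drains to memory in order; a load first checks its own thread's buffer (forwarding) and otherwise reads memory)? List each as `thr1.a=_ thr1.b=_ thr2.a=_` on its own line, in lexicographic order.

thr1.a=0 thr1.b=0 thr2.a=0
thr1.a=0 thr1.b=0 thr2.a=1
thr1.a=0 thr1.b=0 thr2.a=2
thr1.a=0 thr1.b=1 thr2.a=0
thr1.a=0 thr1.b=1 thr2.a=1
thr1.a=0 thr1.b=1 thr2.a=2
thr1.a=1 thr1.b=1 thr2.a=0
thr1.a=1 thr1.b=1 thr2.a=1
thr1.a=1 thr1.b=1 thr2.a=2

outcome vector order: (thr1.a,thr1.b,thr2.a)
|TSO outcomes| = 9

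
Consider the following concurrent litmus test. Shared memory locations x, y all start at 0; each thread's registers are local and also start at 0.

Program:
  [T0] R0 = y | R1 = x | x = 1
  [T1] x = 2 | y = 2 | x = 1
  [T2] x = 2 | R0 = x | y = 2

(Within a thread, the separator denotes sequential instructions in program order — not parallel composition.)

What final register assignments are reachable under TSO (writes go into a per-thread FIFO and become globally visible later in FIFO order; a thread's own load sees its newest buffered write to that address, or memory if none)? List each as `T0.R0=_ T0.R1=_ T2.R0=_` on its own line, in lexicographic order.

T0.R0=0 T0.R1=0 T2.R0=1
T0.R0=0 T0.R1=0 T2.R0=2
T0.R0=0 T0.R1=1 T2.R0=1
T0.R0=0 T0.R1=1 T2.R0=2
T0.R0=0 T0.R1=2 T2.R0=1
T0.R0=0 T0.R1=2 T2.R0=2
T0.R0=2 T0.R1=1 T2.R0=1
T0.R0=2 T0.R1=1 T2.R0=2
T0.R0=2 T0.R1=2 T2.R0=1
T0.R0=2 T0.R1=2 T2.R0=2

outcome vector order: (T0.R0,T0.R1,T2.R0)
|TSO outcomes| = 10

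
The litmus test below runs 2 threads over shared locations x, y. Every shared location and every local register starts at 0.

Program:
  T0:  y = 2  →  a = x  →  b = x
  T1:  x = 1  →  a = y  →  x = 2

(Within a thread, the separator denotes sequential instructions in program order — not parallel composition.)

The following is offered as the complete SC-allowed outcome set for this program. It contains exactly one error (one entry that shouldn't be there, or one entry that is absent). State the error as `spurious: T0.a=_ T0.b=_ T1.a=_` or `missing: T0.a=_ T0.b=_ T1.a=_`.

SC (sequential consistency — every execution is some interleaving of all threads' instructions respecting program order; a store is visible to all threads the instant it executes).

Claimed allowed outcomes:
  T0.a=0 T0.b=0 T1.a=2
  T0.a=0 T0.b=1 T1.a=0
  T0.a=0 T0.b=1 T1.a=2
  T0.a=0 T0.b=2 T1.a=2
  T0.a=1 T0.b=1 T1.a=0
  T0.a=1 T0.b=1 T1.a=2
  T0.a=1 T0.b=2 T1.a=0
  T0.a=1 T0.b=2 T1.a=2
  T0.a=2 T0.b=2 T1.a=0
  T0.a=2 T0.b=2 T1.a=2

outcome vector order: (T0.a,T0.b,T1.a)
SC (9): 002, 012, 022, 110, 112, 120, 122, 220, 222
claimed∖SC = {010}

spurious: T0.a=0 T0.b=1 T1.a=0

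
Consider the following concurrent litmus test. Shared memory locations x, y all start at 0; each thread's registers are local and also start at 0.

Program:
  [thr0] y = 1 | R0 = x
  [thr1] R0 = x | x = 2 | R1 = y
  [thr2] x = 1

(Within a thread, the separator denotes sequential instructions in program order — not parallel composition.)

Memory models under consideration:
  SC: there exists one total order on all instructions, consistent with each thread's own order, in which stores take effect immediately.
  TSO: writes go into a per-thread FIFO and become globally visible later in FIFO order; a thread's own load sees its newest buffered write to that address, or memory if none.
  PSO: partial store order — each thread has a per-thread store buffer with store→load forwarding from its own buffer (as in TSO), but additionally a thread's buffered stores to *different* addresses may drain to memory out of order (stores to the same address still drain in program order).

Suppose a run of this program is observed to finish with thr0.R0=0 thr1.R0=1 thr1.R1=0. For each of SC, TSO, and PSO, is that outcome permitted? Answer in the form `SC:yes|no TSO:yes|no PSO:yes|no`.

SC:no TSO:yes PSO:yes

outcome vector order: (thr0.R0,thr1.R0,thr1.R1)
[SC] allowed = {<0 0 1>; <0 1 1>; <1 0 0>; <1 0 1>; <1 1 1>; <2 0 0>; <2 0 1>; <2 1 0>; <2 1 1>}
[TSO] allowed = {<0 0 0>; <0 0 1>; <0 1 0>; <0 1 1>; <1 0 0>; <1 0 1>; <1 1 0>; <1 1 1>; <2 0 0>; <2 0 1>; <2 1 0>; <2 1 1>}
[PSO] allowed = {<0 0 0>; <0 0 1>; <0 1 0>; <0 1 1>; <1 0 0>; <1 0 1>; <1 1 0>; <1 1 1>; <2 0 0>; <2 0 1>; <2 1 0>; <2 1 1>}
target <0 1 0> ∈ {TSO,PSO}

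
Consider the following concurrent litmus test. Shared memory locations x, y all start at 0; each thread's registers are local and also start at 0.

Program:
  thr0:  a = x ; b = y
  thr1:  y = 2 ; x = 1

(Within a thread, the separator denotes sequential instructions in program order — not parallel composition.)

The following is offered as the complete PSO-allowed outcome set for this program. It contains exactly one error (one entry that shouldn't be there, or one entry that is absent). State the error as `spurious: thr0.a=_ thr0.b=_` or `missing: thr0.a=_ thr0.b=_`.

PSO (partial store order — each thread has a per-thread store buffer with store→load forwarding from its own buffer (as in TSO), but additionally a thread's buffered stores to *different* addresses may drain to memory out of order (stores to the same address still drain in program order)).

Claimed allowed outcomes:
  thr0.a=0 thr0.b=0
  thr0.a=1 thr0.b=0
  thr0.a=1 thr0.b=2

outcome vector order: (thr0.a,thr0.b)
[PSO] allowed = {(0,0); (0,2); (1,0); (1,2)}
PSO∖claimed = {(0,2)}

missing: thr0.a=0 thr0.b=2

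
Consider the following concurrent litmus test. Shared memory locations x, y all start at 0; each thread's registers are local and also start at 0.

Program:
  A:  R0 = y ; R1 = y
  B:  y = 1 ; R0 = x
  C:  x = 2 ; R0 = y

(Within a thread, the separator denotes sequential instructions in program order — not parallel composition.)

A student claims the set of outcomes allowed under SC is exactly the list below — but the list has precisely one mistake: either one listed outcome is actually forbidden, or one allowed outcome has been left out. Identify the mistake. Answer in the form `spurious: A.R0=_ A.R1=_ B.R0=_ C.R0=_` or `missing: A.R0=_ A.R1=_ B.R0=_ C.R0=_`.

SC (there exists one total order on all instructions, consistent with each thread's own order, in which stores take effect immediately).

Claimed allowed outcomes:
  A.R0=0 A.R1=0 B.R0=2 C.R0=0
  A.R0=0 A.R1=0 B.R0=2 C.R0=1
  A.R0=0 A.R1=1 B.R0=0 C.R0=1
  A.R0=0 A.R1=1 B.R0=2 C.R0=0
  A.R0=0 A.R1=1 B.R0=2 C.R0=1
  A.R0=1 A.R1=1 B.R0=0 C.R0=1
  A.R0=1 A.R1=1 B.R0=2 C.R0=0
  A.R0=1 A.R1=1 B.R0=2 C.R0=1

missing: A.R0=0 A.R1=0 B.R0=0 C.R0=1

outcome vector order: (A.R0,A.R1,B.R0,C.R0)
SC: 9 outcomes — {(0,0,0,1), (0,0,2,0), (0,0,2,1), (0,1,0,1), (0,1,2,0), (0,1,2,1), (1,1,0,1), (1,1,2,0), (1,1,2,1)}
SC∖claimed = {(0,0,0,1)}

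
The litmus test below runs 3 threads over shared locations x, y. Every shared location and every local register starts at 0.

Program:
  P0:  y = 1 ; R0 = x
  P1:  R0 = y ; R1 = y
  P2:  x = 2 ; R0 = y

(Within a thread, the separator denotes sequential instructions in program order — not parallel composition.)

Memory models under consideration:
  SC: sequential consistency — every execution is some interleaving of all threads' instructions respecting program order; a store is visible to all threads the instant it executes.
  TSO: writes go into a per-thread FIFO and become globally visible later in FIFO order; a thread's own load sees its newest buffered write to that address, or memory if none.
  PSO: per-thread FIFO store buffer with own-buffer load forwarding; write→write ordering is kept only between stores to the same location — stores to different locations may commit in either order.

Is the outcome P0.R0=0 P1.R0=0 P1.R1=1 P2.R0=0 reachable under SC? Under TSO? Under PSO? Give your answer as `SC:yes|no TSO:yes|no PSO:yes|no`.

outcome vector order: (P0.R0,P1.R0,P1.R1,P2.R0)
SC: 9 outcomes — {(0,0,0,1); (0,0,1,1); (0,1,1,1); (2,0,0,0); (2,0,0,1); (2,0,1,0); (2,0,1,1); (2,1,1,0); (2,1,1,1)}
TSO: 12 outcomes — {(0,0,0,0); (0,0,0,1); (0,0,1,0); (0,0,1,1); (0,1,1,0); (0,1,1,1); (2,0,0,0); (2,0,0,1); (2,0,1,0); (2,0,1,1); (2,1,1,0); (2,1,1,1)}
PSO: 12 outcomes — {(0,0,0,0); (0,0,0,1); (0,0,1,0); (0,0,1,1); (0,1,1,0); (0,1,1,1); (2,0,0,0); (2,0,0,1); (2,0,1,0); (2,0,1,1); (2,1,1,0); (2,1,1,1)}
target (0,0,1,0) ∈ {TSO,PSO}

SC:no TSO:yes PSO:yes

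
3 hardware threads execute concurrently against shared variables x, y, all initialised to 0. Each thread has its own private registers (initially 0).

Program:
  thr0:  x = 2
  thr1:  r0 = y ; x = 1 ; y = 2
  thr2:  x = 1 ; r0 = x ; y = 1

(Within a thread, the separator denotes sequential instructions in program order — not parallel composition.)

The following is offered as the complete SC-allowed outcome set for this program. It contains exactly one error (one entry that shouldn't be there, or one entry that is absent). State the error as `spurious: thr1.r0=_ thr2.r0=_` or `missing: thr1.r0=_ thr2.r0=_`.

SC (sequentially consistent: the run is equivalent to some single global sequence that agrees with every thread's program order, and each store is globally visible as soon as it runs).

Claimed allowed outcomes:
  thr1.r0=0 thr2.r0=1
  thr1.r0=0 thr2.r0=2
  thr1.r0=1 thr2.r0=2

outcome vector order: (thr1.r0,thr2.r0)
SC: 4 outcomes — {(0,1); (0,2); (1,1); (1,2)}
SC∖claimed = {(1,1)}

missing: thr1.r0=1 thr2.r0=1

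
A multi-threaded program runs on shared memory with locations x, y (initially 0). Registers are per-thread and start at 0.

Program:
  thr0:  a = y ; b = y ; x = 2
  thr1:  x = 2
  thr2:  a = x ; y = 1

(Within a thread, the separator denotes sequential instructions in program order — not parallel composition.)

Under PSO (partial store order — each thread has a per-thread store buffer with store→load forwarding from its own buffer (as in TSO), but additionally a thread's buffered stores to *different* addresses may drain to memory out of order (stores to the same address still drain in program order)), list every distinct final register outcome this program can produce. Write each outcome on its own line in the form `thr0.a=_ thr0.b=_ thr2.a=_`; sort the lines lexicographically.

outcome vector order: (thr0.a,thr0.b,thr2.a)
|PSO outcomes| = 6

thr0.a=0 thr0.b=0 thr2.a=0
thr0.a=0 thr0.b=0 thr2.a=2
thr0.a=0 thr0.b=1 thr2.a=0
thr0.a=0 thr0.b=1 thr2.a=2
thr0.a=1 thr0.b=1 thr2.a=0
thr0.a=1 thr0.b=1 thr2.a=2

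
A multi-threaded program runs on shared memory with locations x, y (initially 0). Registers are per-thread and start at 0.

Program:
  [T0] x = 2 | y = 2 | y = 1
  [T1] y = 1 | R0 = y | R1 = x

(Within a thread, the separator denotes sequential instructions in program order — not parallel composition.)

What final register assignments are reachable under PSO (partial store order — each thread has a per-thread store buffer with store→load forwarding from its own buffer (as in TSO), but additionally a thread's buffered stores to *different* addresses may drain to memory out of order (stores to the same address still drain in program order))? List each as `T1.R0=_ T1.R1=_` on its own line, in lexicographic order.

outcome vector order: (T1.R0,T1.R1)
|PSO outcomes| = 4

T1.R0=1 T1.R1=0
T1.R0=1 T1.R1=2
T1.R0=2 T1.R1=0
T1.R0=2 T1.R1=2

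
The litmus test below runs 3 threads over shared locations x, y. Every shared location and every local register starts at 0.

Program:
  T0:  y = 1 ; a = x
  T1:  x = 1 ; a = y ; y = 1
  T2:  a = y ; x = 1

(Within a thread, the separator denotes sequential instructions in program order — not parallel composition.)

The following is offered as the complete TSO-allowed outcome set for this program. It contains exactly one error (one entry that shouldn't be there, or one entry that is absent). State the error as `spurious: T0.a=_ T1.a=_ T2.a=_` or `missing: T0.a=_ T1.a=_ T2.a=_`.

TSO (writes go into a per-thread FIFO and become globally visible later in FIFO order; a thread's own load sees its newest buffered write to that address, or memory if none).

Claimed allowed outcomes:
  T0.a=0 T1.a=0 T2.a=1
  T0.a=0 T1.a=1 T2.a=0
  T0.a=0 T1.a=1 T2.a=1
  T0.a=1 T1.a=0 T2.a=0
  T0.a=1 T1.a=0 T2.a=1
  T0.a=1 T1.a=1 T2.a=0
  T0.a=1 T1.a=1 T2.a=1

missing: T0.a=0 T1.a=0 T2.a=0

outcome vector order: (T0.a,T1.a,T2.a)
under TSO → <0 0 0>, <0 0 1>, <0 1 0>, <0 1 1>, <1 0 0>, <1 0 1>, <1 1 0>, <1 1 1>
TSO∖claimed = {<0 0 0>}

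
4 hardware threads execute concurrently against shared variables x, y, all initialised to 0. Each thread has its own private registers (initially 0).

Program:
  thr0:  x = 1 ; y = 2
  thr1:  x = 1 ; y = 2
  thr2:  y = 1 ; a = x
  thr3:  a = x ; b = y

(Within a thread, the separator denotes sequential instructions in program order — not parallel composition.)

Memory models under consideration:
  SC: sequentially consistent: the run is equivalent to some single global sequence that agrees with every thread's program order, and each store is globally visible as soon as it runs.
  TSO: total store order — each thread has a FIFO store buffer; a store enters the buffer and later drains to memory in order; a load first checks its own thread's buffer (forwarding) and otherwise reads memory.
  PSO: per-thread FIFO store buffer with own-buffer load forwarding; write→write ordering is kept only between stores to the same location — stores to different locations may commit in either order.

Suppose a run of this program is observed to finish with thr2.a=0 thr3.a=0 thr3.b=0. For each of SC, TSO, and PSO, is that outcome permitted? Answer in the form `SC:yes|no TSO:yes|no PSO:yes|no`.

outcome vector order: (thr2.a,thr3.a,thr3.b)
SC: 11 outcomes — {<0 0 0>, <0 0 1>, <0 0 2>, <0 1 1>, <0 1 2>, <1 0 0>, <1 0 1>, <1 0 2>, <1 1 0>, <1 1 1>, <1 1 2>}
TSO: 12 outcomes — {<0 0 0>, <0 0 1>, <0 0 2>, <0 1 0>, <0 1 1>, <0 1 2>, <1 0 0>, <1 0 1>, <1 0 2>, <1 1 0>, <1 1 1>, <1 1 2>}
PSO: 12 outcomes — {<0 0 0>, <0 0 1>, <0 0 2>, <0 1 0>, <0 1 1>, <0 1 2>, <1 0 0>, <1 0 1>, <1 0 2>, <1 1 0>, <1 1 1>, <1 1 2>}
target <0 0 0> ∈ {SC,TSO,PSO}

SC:yes TSO:yes PSO:yes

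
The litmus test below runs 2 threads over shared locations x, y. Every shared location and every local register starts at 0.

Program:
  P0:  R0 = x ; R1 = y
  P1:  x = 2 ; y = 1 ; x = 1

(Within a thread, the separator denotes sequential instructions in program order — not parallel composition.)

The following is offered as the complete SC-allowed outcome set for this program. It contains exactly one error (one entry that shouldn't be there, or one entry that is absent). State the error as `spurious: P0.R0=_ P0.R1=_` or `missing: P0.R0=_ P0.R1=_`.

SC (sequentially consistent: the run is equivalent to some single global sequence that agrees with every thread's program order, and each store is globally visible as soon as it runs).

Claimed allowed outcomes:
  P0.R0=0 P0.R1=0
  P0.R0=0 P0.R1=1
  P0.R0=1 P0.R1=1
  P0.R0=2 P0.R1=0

missing: P0.R0=2 P0.R1=1

outcome vector order: (P0.R0,P0.R1)
SC: 5 outcomes — {(0,0); (0,1); (1,1); (2,0); (2,1)}
SC∖claimed = {(2,1)}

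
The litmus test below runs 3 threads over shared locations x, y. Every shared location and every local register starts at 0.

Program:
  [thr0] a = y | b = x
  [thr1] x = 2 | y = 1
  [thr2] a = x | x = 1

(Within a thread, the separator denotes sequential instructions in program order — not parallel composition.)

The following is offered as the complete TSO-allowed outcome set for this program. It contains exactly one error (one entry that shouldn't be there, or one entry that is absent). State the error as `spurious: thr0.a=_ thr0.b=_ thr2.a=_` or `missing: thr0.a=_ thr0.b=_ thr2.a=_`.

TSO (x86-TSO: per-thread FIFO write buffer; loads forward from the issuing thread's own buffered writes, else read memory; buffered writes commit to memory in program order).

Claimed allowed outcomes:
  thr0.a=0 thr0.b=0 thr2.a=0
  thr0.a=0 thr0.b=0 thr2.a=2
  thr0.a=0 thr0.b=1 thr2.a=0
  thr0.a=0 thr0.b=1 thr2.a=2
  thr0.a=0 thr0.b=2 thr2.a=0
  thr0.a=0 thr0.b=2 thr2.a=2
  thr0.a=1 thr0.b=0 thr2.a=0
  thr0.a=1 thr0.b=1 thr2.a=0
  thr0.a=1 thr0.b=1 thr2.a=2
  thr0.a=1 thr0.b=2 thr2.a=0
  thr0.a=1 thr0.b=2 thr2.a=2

spurious: thr0.a=1 thr0.b=0 thr2.a=0

outcome vector order: (thr0.a,thr0.b,thr2.a)
under TSO → (0,0,0), (0,0,2), (0,1,0), (0,1,2), (0,2,0), (0,2,2), (1,1,0), (1,1,2), (1,2,0), (1,2,2)
claimed∖TSO = {(1,0,0)}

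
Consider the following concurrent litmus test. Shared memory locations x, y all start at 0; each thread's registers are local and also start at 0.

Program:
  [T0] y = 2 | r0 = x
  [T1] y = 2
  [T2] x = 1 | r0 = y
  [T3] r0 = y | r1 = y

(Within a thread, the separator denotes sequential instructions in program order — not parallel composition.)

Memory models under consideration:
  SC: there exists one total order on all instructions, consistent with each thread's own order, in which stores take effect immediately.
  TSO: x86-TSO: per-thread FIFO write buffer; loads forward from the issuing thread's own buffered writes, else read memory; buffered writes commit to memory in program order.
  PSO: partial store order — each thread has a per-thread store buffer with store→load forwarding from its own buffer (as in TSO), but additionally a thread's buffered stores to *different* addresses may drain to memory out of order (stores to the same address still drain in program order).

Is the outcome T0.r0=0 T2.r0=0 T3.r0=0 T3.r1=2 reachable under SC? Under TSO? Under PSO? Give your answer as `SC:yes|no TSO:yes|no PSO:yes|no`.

outcome vector order: (T0.r0,T2.r0,T3.r0,T3.r1)
SC: 9 outcomes — {(0,2,0,0) (0,2,0,2) (0,2,2,2) (1,0,0,0) (1,0,0,2) (1,0,2,2) (1,2,0,0) (1,2,0,2) (1,2,2,2)}
TSO: 12 outcomes — {(0,0,0,0) (0,0,0,2) (0,0,2,2) (0,2,0,0) (0,2,0,2) (0,2,2,2) (1,0,0,0) (1,0,0,2) (1,0,2,2) (1,2,0,0) (1,2,0,2) (1,2,2,2)}
PSO: 12 outcomes — {(0,0,0,0) (0,0,0,2) (0,0,2,2) (0,2,0,0) (0,2,0,2) (0,2,2,2) (1,0,0,0) (1,0,0,2) (1,0,2,2) (1,2,0,0) (1,2,0,2) (1,2,2,2)}
target (0,0,0,2) ∈ {TSO,PSO}

SC:no TSO:yes PSO:yes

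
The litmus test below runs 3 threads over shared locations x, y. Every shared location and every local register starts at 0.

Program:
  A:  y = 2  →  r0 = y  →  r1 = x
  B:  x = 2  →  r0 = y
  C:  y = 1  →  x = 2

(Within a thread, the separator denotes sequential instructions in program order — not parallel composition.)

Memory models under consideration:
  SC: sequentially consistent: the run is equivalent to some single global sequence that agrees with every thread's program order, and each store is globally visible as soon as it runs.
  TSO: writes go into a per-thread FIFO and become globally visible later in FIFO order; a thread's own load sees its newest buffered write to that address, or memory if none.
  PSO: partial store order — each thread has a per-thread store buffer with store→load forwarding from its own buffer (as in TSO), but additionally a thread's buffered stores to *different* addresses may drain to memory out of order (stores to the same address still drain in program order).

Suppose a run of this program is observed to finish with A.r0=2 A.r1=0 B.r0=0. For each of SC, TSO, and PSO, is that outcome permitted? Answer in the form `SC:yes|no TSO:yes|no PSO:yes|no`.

SC:no TSO:yes PSO:yes

outcome vector order: (A.r0,A.r1,B.r0)
SC: 9 outcomes — {(1,0,1) (1,2,0) (1,2,1) (1,2,2) (2,0,1) (2,0,2) (2,2,0) (2,2,1) (2,2,2)}
TSO: 12 outcomes — {(1,0,0) (1,0,1) (1,0,2) (1,2,0) (1,2,1) (1,2,2) (2,0,0) (2,0,1) (2,0,2) (2,2,0) (2,2,1) (2,2,2)}
PSO: 12 outcomes — {(1,0,0) (1,0,1) (1,0,2) (1,2,0) (1,2,1) (1,2,2) (2,0,0) (2,0,1) (2,0,2) (2,2,0) (2,2,1) (2,2,2)}
target (2,0,0) ∈ {TSO,PSO}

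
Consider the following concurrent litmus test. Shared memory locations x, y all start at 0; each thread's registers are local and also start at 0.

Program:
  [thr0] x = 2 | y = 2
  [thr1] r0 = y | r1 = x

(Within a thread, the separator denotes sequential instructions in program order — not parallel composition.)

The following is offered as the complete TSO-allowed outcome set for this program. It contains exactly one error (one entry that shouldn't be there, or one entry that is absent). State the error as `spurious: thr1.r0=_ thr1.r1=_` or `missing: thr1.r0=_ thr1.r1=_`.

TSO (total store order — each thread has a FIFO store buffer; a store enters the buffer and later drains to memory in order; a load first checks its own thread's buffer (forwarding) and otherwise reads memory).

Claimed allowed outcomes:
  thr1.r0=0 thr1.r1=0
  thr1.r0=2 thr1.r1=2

outcome vector order: (thr1.r0,thr1.r1)
[TSO] allowed = {(0,0), (0,2), (2,2)}
TSO∖claimed = {(0,2)}

missing: thr1.r0=0 thr1.r1=2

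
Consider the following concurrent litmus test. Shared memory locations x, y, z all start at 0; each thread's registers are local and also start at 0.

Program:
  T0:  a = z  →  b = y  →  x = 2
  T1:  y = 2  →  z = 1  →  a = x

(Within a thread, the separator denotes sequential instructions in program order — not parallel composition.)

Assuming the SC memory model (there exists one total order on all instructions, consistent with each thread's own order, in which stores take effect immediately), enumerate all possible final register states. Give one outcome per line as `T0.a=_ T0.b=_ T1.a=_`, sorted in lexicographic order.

T0.a=0 T0.b=0 T1.a=0
T0.a=0 T0.b=0 T1.a=2
T0.a=0 T0.b=2 T1.a=0
T0.a=0 T0.b=2 T1.a=2
T0.a=1 T0.b=2 T1.a=0
T0.a=1 T0.b=2 T1.a=2

outcome vector order: (T0.a,T0.b,T1.a)
|SC outcomes| = 6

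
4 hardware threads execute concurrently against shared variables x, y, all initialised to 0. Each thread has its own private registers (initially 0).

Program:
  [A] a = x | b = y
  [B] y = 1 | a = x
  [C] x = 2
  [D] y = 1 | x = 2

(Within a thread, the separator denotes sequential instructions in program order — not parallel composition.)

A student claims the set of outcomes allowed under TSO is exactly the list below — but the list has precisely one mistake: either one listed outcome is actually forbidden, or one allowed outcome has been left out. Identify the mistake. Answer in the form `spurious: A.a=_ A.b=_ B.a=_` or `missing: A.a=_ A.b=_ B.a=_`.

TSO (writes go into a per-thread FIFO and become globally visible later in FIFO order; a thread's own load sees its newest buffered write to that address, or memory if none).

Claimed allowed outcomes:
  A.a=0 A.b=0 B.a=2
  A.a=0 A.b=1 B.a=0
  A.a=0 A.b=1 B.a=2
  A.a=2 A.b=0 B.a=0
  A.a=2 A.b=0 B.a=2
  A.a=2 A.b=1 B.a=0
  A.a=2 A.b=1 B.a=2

missing: A.a=0 A.b=0 B.a=0

outcome vector order: (A.a,A.b,B.a)
TSO (8): 000, 002, 010, 012, 200, 202, 210, 212
TSO∖claimed = {000}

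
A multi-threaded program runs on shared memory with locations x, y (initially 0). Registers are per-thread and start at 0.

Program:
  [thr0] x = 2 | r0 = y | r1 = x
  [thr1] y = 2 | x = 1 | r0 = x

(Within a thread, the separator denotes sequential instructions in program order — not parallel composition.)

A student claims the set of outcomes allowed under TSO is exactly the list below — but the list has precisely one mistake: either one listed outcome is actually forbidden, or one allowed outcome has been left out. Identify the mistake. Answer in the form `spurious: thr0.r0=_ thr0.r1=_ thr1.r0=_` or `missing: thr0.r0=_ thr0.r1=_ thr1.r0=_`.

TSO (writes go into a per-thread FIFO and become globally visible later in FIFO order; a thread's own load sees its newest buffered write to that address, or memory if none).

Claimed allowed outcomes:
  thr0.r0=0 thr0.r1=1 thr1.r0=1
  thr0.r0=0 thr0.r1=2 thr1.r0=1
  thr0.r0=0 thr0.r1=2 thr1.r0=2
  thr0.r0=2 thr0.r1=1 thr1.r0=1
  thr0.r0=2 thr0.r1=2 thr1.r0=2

outcome vector order: (thr0.r0,thr0.r1,thr1.r0)
[TSO] allowed = {0/1/1, 0/2/1, 0/2/2, 2/1/1, 2/2/1, 2/2/2}
TSO∖claimed = {2/2/1}

missing: thr0.r0=2 thr0.r1=2 thr1.r0=1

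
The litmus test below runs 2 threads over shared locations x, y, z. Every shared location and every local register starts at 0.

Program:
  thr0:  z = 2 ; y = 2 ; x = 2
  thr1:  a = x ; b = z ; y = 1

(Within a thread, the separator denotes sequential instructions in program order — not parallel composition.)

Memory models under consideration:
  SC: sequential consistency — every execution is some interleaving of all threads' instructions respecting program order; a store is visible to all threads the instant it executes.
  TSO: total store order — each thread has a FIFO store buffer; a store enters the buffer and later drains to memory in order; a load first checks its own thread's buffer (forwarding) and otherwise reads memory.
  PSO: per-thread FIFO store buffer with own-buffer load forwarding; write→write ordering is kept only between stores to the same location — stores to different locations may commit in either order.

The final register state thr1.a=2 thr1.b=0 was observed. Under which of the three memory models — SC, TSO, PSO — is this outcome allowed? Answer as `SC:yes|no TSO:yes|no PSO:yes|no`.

outcome vector order: (thr1.a,thr1.b)
SC (3): 0/0, 0/2, 2/2
TSO (3): 0/0, 0/2, 2/2
PSO (4): 0/0, 0/2, 2/0, 2/2
target 2/0 ∈ {PSO}

SC:no TSO:no PSO:yes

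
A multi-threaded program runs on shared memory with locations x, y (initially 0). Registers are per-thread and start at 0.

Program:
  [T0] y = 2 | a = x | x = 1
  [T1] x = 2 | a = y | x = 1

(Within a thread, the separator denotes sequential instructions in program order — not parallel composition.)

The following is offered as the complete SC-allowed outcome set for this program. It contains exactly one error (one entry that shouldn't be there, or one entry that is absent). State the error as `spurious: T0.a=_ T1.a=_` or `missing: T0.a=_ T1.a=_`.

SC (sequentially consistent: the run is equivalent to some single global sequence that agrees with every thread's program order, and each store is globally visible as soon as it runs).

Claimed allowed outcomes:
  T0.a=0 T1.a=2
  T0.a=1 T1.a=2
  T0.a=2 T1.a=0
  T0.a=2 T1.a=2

missing: T0.a=1 T1.a=0

outcome vector order: (T0.a,T1.a)
SC (5): 02, 10, 12, 20, 22
SC∖claimed = {10}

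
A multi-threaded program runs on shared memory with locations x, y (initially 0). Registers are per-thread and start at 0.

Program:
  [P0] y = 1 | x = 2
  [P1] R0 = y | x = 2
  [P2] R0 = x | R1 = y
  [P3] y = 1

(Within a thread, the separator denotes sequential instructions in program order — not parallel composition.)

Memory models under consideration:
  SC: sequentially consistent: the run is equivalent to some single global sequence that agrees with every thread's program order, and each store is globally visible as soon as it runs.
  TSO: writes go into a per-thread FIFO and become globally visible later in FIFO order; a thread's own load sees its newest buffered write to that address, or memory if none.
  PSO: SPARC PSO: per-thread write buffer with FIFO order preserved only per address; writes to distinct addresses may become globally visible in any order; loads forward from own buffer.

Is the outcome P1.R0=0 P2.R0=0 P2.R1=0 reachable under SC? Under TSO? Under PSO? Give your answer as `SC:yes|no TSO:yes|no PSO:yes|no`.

SC:yes TSO:yes PSO:yes

outcome vector order: (P1.R0,P2.R0,P2.R1)
SC: 7 outcomes — {000; 001; 020; 021; 100; 101; 121}
TSO: 7 outcomes — {000; 001; 020; 021; 100; 101; 121}
PSO: 8 outcomes — {000; 001; 020; 021; 100; 101; 120; 121}
target 000 ∈ {SC,TSO,PSO}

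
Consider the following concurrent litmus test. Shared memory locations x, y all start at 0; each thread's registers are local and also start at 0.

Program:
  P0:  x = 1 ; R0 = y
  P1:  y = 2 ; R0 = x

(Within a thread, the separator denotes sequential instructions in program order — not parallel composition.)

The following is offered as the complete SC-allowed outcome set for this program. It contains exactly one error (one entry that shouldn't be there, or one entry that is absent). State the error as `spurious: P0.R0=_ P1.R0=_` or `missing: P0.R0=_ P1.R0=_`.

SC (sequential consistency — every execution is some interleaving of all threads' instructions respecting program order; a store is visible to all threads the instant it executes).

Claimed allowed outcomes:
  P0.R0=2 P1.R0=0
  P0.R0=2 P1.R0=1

missing: P0.R0=0 P1.R0=1

outcome vector order: (P0.R0,P1.R0)
[SC] allowed = {01 20 21}
SC∖claimed = {01}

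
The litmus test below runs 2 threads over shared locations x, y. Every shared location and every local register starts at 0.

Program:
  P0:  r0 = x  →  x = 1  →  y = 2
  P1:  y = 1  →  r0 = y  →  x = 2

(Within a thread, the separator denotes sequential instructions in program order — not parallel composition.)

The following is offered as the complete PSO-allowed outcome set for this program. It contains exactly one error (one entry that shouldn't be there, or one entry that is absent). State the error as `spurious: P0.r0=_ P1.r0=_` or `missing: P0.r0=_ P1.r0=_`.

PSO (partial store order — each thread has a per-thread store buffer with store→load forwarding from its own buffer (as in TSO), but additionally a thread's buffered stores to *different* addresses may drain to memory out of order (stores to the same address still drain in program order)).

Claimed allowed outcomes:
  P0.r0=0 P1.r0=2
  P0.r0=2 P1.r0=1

missing: P0.r0=0 P1.r0=1

outcome vector order: (P0.r0,P1.r0)
under PSO → (0,1), (0,2), (2,1)
PSO∖claimed = {(0,1)}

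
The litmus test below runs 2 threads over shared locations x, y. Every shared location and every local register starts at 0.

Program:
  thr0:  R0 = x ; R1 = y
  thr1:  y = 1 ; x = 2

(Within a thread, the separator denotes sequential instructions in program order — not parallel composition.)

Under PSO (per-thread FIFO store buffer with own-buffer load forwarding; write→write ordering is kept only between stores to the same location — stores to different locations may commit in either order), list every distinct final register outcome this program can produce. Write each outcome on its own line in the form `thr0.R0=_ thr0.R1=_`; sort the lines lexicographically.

thr0.R0=0 thr0.R1=0
thr0.R0=0 thr0.R1=1
thr0.R0=2 thr0.R1=0
thr0.R0=2 thr0.R1=1

outcome vector order: (thr0.R0,thr0.R1)
|PSO outcomes| = 4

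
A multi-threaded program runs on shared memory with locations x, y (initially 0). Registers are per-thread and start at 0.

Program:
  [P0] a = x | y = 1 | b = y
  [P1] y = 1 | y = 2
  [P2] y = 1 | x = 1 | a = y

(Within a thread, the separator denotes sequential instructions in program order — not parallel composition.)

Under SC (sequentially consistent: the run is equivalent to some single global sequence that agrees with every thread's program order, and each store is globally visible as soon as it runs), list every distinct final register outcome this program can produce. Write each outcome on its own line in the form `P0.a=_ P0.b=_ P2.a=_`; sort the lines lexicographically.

P0.a=0 P0.b=1 P2.a=1
P0.a=0 P0.b=1 P2.a=2
P0.a=0 P0.b=2 P2.a=1
P0.a=0 P0.b=2 P2.a=2
P0.a=1 P0.b=1 P2.a=1
P0.a=1 P0.b=1 P2.a=2
P0.a=1 P0.b=2 P2.a=1
P0.a=1 P0.b=2 P2.a=2

outcome vector order: (P0.a,P0.b,P2.a)
|SC outcomes| = 8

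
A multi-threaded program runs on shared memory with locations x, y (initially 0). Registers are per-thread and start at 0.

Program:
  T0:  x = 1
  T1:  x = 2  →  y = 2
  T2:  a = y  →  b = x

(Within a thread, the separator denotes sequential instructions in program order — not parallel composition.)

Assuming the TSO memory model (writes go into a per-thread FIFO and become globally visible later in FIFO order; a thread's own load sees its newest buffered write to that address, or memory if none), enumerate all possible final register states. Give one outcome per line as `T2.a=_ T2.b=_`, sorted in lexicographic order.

outcome vector order: (T2.a,T2.b)
|TSO outcomes| = 5

T2.a=0 T2.b=0
T2.a=0 T2.b=1
T2.a=0 T2.b=2
T2.a=2 T2.b=1
T2.a=2 T2.b=2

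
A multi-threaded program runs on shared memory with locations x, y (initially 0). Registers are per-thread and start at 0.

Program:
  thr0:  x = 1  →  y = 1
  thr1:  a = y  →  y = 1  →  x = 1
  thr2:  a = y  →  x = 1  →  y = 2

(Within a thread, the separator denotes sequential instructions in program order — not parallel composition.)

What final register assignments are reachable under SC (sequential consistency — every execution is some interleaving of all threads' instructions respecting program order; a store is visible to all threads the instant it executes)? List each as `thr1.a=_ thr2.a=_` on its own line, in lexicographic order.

outcome vector order: (thr1.a,thr2.a)
|SC outcomes| = 6

thr1.a=0 thr2.a=0
thr1.a=0 thr2.a=1
thr1.a=1 thr2.a=0
thr1.a=1 thr2.a=1
thr1.a=2 thr2.a=0
thr1.a=2 thr2.a=1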